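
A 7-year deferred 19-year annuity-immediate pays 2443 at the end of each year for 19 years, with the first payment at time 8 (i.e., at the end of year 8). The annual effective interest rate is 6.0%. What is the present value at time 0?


PV at time 7 of the 19-year annuity-immediate:
a_n = 2443 * (1-(1+0.06)^(-19))/0.06 = 27259.2786
Discount back 7 years to time 0:
PV = 27259.2786 * (1+0.06)^(-7)
= 27259.2786 * 0.665057
= 18128.9771


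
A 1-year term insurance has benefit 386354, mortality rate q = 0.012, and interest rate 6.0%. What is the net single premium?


NSP = benefit * q * v
v = 1/(1+i) = 0.943396
NSP = 386354 * 0.012 * 0.943396
= 4373.8189


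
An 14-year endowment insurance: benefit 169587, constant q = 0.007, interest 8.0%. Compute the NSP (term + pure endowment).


Term component = 9434.4836
Pure endowment = 14_p_x * v^14 * benefit = 0.906337 * 0.340461 * 169587 = 52329.8464
NSP = 61764.33


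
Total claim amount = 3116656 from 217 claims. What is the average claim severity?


severity = total / number
= 3116656 / 217
= 14362.47


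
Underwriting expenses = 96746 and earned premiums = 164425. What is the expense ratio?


Expense ratio = expenses / premiums
= 96746 / 164425
= 0.5884


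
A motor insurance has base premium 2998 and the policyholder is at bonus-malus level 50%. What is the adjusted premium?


adjusted = base * BM_level / 100
= 2998 * 50 / 100
= 2998 * 0.5
= 1499.0


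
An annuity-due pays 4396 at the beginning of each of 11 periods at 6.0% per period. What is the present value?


PV_due = PMT * (1-(1+i)^(-n))/i * (1+i)
PV_immediate = 34670.7006
PV_due = 34670.7006 * 1.06
= 36750.9427


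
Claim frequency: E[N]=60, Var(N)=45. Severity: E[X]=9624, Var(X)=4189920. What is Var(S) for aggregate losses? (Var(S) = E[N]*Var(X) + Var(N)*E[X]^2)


Var(S) = E[N]*Var(X) + Var(N)*E[X]^2
= 60*4189920 + 45*9624^2
= 251395200 + 4167961920
= 4.4194e+09


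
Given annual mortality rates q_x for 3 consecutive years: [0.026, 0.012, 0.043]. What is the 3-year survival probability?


p_k = 1 - q_k for each year
Survival = product of (1 - q_k)
= 0.974 * 0.988 * 0.957
= 0.9209


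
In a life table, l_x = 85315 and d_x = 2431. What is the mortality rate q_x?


q_x = d_x / l_x
= 2431 / 85315
= 0.0285


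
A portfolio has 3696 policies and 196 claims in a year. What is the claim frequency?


frequency = claims / policies
= 196 / 3696
= 0.053


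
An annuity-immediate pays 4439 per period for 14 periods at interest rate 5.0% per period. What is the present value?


PV = PMT * (1 - (1+i)^(-n)) / i
= 4439 * (1 - (1+0.05)^(-14)) / 0.05
= 4439 * (1 - 0.505068) / 0.05
= 4439 * 9.898641
= 43940.0671


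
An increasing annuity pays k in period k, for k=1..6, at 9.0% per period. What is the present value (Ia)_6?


(Ia)_n = sum_{k=1}^{n} k * v^k, v = 1/(1+i)
v = 0.917431
Sum computed term by term:
(Ia)_6 = 14.5783


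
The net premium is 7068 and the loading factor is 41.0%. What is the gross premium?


Gross = net * (1 + loading)
= 7068 * (1 + 0.41)
= 7068 * 1.41
= 9965.88


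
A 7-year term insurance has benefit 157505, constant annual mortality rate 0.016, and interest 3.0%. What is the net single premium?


NSP = benefit * sum_{k=0}^{n-1} k_p_x * q * v^(k+1)
With constant q=0.016, v=0.970874
Sum = 0.095206
NSP = 157505 * 0.095206
= 14995.4772


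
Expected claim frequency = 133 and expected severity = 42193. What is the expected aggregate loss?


E[S] = E[N] * E[X]
= 133 * 42193
= 5.6117e+06


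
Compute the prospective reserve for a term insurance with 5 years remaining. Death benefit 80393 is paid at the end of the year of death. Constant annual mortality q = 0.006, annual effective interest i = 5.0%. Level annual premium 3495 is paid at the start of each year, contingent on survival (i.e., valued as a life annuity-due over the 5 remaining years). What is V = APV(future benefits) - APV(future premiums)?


v = 1/(1+i) = 0.952381
APV(future benefits) per unit = sum_{k=0}^{4} k_p_x * q * v^(k+1) = 0.025682
APV(future benefits) = 80393 * 0.025682 = 2064.6579
Life annuity-due factor ä_{x:5} = sum_{k=0}^{4} k_p_x * v^k = 4.494361
APV(future premiums) = 3495 * 4.494361 = 15707.7906
V = 2064.6579 - 15707.7906
= -13643.1327


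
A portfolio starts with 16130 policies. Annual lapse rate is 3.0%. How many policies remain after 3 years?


remaining = initial * (1 - lapse)^years
= 16130 * (1 - 0.03)^3
= 16130 * 0.912673
= 14721.4155


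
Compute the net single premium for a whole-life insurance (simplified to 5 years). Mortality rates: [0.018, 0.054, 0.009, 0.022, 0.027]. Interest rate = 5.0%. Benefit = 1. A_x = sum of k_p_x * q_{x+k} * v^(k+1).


v = 0.952381
Year 0: k_p_x=1.0, q=0.018, term=0.017143
Year 1: k_p_x=0.982, q=0.054, term=0.048098
Year 2: k_p_x=0.928972, q=0.009, term=0.007222
Year 3: k_p_x=0.920611, q=0.022, term=0.016663
Year 4: k_p_x=0.900358, q=0.027, term=0.019047
A_x = 0.1082


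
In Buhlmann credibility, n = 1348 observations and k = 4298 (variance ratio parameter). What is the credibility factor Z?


Z = n / (n + k)
= 1348 / (1348 + 4298)
= 1348 / 5646
= 0.2388


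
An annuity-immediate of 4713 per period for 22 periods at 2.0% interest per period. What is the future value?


FV = PMT * ((1+i)^n - 1) / i
= 4713 * ((1.02)^22 - 1) / 0.02
= 4713 * (1.54598 - 1) / 0.02
= 128660.1094


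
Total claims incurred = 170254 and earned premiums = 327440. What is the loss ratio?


Loss ratio = claims / premiums
= 170254 / 327440
= 0.52


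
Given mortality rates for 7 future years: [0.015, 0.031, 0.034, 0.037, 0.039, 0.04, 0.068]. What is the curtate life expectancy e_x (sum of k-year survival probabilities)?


e_x = sum_{k=1}^{n} k_p_x
k_p_x values:
  1_p_x = 0.985
  2_p_x = 0.954465
  3_p_x = 0.922013
  4_p_x = 0.887899
  5_p_x = 0.853271
  6_p_x = 0.81914
  7_p_x = 0.763438
e_x = 6.1852


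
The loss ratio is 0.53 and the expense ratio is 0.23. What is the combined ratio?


Combined ratio = loss ratio + expense ratio
= 0.53 + 0.23
= 0.76


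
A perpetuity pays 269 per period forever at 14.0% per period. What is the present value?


PV = PMT / i
= 269 / 0.14
= 1921.4286


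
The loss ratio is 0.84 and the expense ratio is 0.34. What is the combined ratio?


Combined ratio = loss ratio + expense ratio
= 0.84 + 0.34
= 1.18


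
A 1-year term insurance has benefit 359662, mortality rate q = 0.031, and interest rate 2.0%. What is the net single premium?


NSP = benefit * q * v
v = 1/(1+i) = 0.980392
NSP = 359662 * 0.031 * 0.980392
= 10930.9039


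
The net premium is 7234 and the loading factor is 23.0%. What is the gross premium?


Gross = net * (1 + loading)
= 7234 * (1 + 0.23)
= 7234 * 1.23
= 8897.82


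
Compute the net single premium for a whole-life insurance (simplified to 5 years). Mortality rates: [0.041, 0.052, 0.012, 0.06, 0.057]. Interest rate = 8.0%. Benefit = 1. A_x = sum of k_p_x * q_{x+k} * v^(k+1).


v = 0.925926
Year 0: k_p_x=1.0, q=0.041, term=0.037963
Year 1: k_p_x=0.959, q=0.052, term=0.042754
Year 2: k_p_x=0.909132, q=0.012, term=0.00866
Year 3: k_p_x=0.898222, q=0.06, term=0.039613
Year 4: k_p_x=0.844329, q=0.057, term=0.032754
A_x = 0.1617


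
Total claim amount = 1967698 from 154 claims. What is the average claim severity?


severity = total / number
= 1967698 / 154
= 12777.2597


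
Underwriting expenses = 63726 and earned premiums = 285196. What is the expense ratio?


Expense ratio = expenses / premiums
= 63726 / 285196
= 0.2234


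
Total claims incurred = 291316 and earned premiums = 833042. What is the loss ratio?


Loss ratio = claims / premiums
= 291316 / 833042
= 0.3497


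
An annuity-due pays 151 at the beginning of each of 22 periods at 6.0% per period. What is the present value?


PV_due = PMT * (1-(1+i)^(-n))/i * (1+i)
PV_immediate = 1818.2788
PV_due = 1818.2788 * 1.06
= 1927.3756


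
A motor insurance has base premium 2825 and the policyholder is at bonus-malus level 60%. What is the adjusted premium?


adjusted = base * BM_level / 100
= 2825 * 60 / 100
= 2825 * 0.6
= 1695.0


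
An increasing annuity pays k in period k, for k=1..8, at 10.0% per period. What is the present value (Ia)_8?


(Ia)_n = sum_{k=1}^{n} k * v^k, v = 1/(1+i)
v = 0.909091
Sum computed term by term:
(Ia)_8 = 21.3636


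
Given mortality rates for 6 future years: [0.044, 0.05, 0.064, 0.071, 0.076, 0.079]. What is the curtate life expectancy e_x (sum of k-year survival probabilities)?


e_x = sum_{k=1}^{n} k_p_x
k_p_x values:
  1_p_x = 0.956
  2_p_x = 0.9082
  3_p_x = 0.850075
  4_p_x = 0.78972
  5_p_x = 0.729701
  6_p_x = 0.672055
e_x = 4.9058


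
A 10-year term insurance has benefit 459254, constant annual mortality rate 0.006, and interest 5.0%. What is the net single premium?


NSP = benefit * sum_{k=0}^{n-1} k_p_x * q * v^(k+1)
With constant q=0.006, v=0.952381
Sum = 0.045208
NSP = 459254 * 0.045208
= 20762.0245


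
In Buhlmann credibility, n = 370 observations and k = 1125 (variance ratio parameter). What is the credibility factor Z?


Z = n / (n + k)
= 370 / (370 + 1125)
= 370 / 1495
= 0.2475


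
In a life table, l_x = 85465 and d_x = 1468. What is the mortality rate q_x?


q_x = d_x / l_x
= 1468 / 85465
= 0.0172


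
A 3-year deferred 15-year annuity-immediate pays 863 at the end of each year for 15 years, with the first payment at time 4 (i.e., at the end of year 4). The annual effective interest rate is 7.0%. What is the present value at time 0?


PV at time 3 of the 15-year annuity-immediate:
a_n = 863 * (1-(1+0.07)^(-15))/0.07 = 7860.1298
Discount back 3 years to time 0:
PV = 7860.1298 * (1+0.07)^(-3)
= 7860.1298 * 0.816298
= 6416.2073


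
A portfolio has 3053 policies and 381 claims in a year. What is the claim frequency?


frequency = claims / policies
= 381 / 3053
= 0.1248


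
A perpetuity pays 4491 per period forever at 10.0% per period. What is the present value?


PV = PMT / i
= 4491 / 0.1
= 44910.0


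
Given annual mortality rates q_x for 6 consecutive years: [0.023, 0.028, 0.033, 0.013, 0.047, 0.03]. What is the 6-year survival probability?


p_k = 1 - q_k for each year
Survival = product of (1 - q_k)
= 0.977 * 0.972 * 0.967 * 0.987 * 0.953 * 0.97
= 0.8379


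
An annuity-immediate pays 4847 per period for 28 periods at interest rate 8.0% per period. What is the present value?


PV = PMT * (1 - (1+i)^(-n)) / i
= 4847 * (1 - (1+0.08)^(-28)) / 0.08
= 4847 * (1 - 0.115914) / 0.08
= 4847 * 11.051078
= 53564.5774


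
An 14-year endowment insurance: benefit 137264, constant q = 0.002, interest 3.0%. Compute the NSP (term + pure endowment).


Term component = 3064.0307
Pure endowment = 14_p_x * v^14 * benefit = 0.972361 * 0.661118 * 137264 = 88239.509
NSP = 91303.5396


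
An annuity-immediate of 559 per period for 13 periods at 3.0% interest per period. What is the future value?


FV = PMT * ((1+i)^n - 1) / i
= 559 * ((1.03)^13 - 1) / 0.03
= 559 * (1.468534 - 1) / 0.03
= 8730.3449


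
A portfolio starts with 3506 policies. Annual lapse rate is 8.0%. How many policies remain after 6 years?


remaining = initial * (1 - lapse)^years
= 3506 * (1 - 0.08)^6
= 3506 * 0.606355
= 2125.8806


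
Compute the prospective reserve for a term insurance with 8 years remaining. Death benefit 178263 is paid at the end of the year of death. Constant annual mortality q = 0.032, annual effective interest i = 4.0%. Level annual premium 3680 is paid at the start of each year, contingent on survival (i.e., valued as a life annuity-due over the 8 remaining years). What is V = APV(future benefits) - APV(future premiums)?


v = 1/(1+i) = 0.961538
APV(future benefits) per unit = sum_{k=0}^{7} k_p_x * q * v^(k+1) = 0.194091
APV(future benefits) = 178263 * 0.194091 = 34599.2383
Life annuity-due factor ä_{x:8} = sum_{k=0}^{7} k_p_x * v^k = 6.307956
APV(future premiums) = 3680 * 6.307956 = 23213.2798
V = 34599.2383 - 23213.2798
= 11385.9585


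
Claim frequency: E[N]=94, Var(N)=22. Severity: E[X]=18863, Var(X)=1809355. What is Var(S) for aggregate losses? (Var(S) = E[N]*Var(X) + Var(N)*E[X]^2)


Var(S) = E[N]*Var(X) + Var(N)*E[X]^2
= 94*1809355 + 22*18863^2
= 170079370 + 7827880918
= 7.9980e+09


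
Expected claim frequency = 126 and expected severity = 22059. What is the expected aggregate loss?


E[S] = E[N] * E[X]
= 126 * 22059
= 2.7794e+06


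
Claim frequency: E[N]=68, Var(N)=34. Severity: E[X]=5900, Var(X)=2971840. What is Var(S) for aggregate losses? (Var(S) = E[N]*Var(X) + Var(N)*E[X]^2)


Var(S) = E[N]*Var(X) + Var(N)*E[X]^2
= 68*2971840 + 34*5900^2
= 202085120 + 1183540000
= 1.3856e+09


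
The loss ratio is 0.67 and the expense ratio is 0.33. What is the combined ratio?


Combined ratio = loss ratio + expense ratio
= 0.67 + 0.33
= 1.0


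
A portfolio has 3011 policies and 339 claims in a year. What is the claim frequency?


frequency = claims / policies
= 339 / 3011
= 0.1126


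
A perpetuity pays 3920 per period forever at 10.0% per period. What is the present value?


PV = PMT / i
= 3920 / 0.1
= 39200.0


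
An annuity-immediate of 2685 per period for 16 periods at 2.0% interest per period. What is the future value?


FV = PMT * ((1+i)^n - 1) / i
= 2685 * ((1.02)^16 - 1) / 0.02
= 2685 * (1.372786 - 1) / 0.02
= 50046.4809


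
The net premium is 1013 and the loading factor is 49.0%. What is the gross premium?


Gross = net * (1 + loading)
= 1013 * (1 + 0.49)
= 1013 * 1.49
= 1509.37


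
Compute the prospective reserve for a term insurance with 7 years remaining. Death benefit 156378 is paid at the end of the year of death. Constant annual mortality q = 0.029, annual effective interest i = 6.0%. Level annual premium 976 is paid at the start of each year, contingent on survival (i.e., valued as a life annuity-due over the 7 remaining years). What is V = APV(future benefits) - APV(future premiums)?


v = 1/(1+i) = 0.943396
APV(future benefits) per unit = sum_{k=0}^{6} k_p_x * q * v^(k+1) = 0.149482
APV(future benefits) = 156378 * 0.149482 = 23375.7128
Life annuity-due factor ä_{x:7} = sum_{k=0}^{6} k_p_x * v^k = 5.463829
APV(future premiums) = 976 * 5.463829 = 5332.6968
V = 23375.7128 - 5332.6968
= 18043.016


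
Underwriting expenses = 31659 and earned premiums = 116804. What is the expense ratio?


Expense ratio = expenses / premiums
= 31659 / 116804
= 0.271


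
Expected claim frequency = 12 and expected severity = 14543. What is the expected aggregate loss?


E[S] = E[N] * E[X]
= 12 * 14543
= 174516


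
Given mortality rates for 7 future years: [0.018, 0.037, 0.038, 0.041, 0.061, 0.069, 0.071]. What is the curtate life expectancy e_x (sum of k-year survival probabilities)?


e_x = sum_{k=1}^{n} k_p_x
k_p_x values:
  1_p_x = 0.982
  2_p_x = 0.945666
  3_p_x = 0.909731
  4_p_x = 0.872432
  5_p_x = 0.819213
  6_p_x = 0.762688
  7_p_x = 0.708537
e_x = 6.0003


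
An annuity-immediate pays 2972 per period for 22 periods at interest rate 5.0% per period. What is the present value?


PV = PMT * (1 - (1+i)^(-n)) / i
= 2972 * (1 - (1+0.05)^(-22)) / 0.05
= 2972 * (1 - 0.34185) / 0.05
= 2972 * 13.163003
= 39120.4437


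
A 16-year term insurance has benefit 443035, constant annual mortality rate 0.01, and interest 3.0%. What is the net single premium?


NSP = benefit * sum_{k=0}^{n-1} k_p_x * q * v^(k+1)
With constant q=0.01, v=0.970874
Sum = 0.11735
NSP = 443035 * 0.11735
= 51990.1204


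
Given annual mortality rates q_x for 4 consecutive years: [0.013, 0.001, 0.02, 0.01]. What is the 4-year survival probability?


p_k = 1 - q_k for each year
Survival = product of (1 - q_k)
= 0.987 * 0.999 * 0.98 * 0.99
= 0.9566


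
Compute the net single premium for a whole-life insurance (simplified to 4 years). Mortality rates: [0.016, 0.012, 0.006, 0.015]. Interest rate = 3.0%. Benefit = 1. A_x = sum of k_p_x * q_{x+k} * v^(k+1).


v = 0.970874
Year 0: k_p_x=1.0, q=0.016, term=0.015534
Year 1: k_p_x=0.984, q=0.012, term=0.01113
Year 2: k_p_x=0.972192, q=0.006, term=0.005338
Year 3: k_p_x=0.966359, q=0.015, term=0.012879
A_x = 0.0449


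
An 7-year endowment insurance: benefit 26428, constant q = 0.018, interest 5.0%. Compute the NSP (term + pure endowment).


Term component = 2617.5719
Pure endowment = 7_p_x * v^7 * benefit = 0.880604 * 0.710681 * 26428 = 16539.395
NSP = 19156.9669


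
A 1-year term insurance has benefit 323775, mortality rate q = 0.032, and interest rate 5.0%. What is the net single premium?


NSP = benefit * q * v
v = 1/(1+i) = 0.952381
NSP = 323775 * 0.032 * 0.952381
= 9867.4286


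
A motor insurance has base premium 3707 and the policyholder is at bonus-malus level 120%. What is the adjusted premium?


adjusted = base * BM_level / 100
= 3707 * 120 / 100
= 3707 * 1.2
= 4448.4


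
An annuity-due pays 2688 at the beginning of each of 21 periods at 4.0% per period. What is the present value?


PV_due = PMT * (1-(1+i)^(-n))/i * (1+i)
PV_immediate = 37710.3819
PV_due = 37710.3819 * 1.04
= 39218.7972


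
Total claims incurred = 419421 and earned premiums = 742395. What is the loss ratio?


Loss ratio = claims / premiums
= 419421 / 742395
= 0.565


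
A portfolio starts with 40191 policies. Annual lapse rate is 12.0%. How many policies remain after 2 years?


remaining = initial * (1 - lapse)^years
= 40191 * (1 - 0.12)^2
= 40191 * 0.7744
= 31123.9104


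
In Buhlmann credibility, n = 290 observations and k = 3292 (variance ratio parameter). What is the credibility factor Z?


Z = n / (n + k)
= 290 / (290 + 3292)
= 290 / 3582
= 0.081


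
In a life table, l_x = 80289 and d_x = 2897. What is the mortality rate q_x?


q_x = d_x / l_x
= 2897 / 80289
= 0.0361


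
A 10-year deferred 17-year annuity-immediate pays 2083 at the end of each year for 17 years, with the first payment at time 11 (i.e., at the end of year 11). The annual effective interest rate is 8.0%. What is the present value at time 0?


PV at time 10 of the 17-year annuity-immediate:
a_n = 2083 * (1-(1+0.08)^(-17))/0.08 = 19000.3722
Discount back 10 years to time 0:
PV = 19000.3722 * (1+0.08)^(-10)
= 19000.3722 * 0.463193
= 8800.8487


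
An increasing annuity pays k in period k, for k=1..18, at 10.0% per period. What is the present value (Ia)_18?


(Ia)_n = sum_{k=1}^{n} k * v^k, v = 1/(1+i)
v = 0.909091
Sum computed term by term:
(Ia)_18 = 57.841


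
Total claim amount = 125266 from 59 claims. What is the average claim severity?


severity = total / number
= 125266 / 59
= 2123.1525


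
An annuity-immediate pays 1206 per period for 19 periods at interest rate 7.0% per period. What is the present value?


PV = PMT * (1 - (1+i)^(-n)) / i
= 1206 * (1 - (1+0.07)^(-19)) / 0.07
= 1206 * (1 - 0.276508) / 0.07
= 1206 * 10.335595
= 12464.7279


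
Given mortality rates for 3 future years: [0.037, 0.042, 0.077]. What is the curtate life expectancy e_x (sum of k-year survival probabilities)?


e_x = sum_{k=1}^{n} k_p_x
k_p_x values:
  1_p_x = 0.963
  2_p_x = 0.922554
  3_p_x = 0.851517
e_x = 2.7371


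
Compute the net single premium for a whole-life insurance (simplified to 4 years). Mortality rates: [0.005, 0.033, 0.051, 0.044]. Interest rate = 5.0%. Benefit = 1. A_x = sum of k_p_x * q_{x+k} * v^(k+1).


v = 0.952381
Year 0: k_p_x=1.0, q=0.005, term=0.004762
Year 1: k_p_x=0.995, q=0.033, term=0.029782
Year 2: k_p_x=0.962165, q=0.051, term=0.042389
Year 3: k_p_x=0.913095, q=0.044, term=0.033053
A_x = 0.11


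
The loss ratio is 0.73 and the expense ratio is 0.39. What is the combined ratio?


Combined ratio = loss ratio + expense ratio
= 0.73 + 0.39
= 1.12


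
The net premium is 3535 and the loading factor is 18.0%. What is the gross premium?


Gross = net * (1 + loading)
= 3535 * (1 + 0.18)
= 3535 * 1.18
= 4171.3


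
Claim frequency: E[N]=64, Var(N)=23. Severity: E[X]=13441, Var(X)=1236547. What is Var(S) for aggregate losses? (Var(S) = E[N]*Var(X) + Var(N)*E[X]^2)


Var(S) = E[N]*Var(X) + Var(N)*E[X]^2
= 64*1236547 + 23*13441^2
= 79139008 + 4155191063
= 4.2343e+09


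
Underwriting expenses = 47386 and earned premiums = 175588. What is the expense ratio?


Expense ratio = expenses / premiums
= 47386 / 175588
= 0.2699


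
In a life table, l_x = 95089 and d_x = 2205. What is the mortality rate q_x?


q_x = d_x / l_x
= 2205 / 95089
= 0.0232


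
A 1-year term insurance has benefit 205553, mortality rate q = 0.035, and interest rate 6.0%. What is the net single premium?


NSP = benefit * q * v
v = 1/(1+i) = 0.943396
NSP = 205553 * 0.035 * 0.943396
= 6787.1274


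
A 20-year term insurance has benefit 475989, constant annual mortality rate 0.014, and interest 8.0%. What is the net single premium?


NSP = benefit * sum_{k=0}^{n-1} k_p_x * q * v^(k+1)
With constant q=0.014, v=0.925926
Sum = 0.124834
NSP = 475989 * 0.124834
= 59419.42


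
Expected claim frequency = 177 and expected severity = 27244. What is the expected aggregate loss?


E[S] = E[N] * E[X]
= 177 * 27244
= 4.8222e+06


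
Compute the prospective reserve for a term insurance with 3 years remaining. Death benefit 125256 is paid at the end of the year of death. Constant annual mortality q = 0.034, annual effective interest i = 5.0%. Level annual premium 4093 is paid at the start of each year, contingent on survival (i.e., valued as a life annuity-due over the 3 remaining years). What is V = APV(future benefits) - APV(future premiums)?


v = 1/(1+i) = 0.952381
APV(future benefits) per unit = sum_{k=0}^{2} k_p_x * q * v^(k+1) = 0.089579
APV(future benefits) = 125256 * 0.089579 = 11220.2655
Life annuity-due factor ä_{x:3} = sum_{k=0}^{2} k_p_x * v^k = 2.7664
APV(future premiums) = 4093 * 2.7664 = 11322.8752
V = 11220.2655 - 11322.8752
= -102.6097


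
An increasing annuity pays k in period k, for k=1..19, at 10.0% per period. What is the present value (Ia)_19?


(Ia)_n = sum_{k=1}^{n} k * v^k, v = 1/(1+i)
v = 0.909091
Sum computed term by term:
(Ia)_19 = 60.9476


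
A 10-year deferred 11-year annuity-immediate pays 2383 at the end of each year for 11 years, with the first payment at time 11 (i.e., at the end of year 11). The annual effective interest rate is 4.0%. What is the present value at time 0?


PV at time 10 of the 11-year annuity-immediate:
a_n = 2383 * (1-(1+0.04)^(-11))/0.04 = 20876.216
Discount back 10 years to time 0:
PV = 20876.216 * (1+0.04)^(-10)
= 20876.216 * 0.675564
= 14103.2235


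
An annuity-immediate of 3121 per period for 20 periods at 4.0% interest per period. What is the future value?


FV = PMT * ((1+i)^n - 1) / i
= 3121 * ((1.04)^20 - 1) / 0.04
= 3121 * (2.191123 - 1) / 0.04
= 92937.3832


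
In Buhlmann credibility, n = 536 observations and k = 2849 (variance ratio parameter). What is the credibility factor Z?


Z = n / (n + k)
= 536 / (536 + 2849)
= 536 / 3385
= 0.1583


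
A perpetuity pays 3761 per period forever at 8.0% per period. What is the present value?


PV = PMT / i
= 3761 / 0.08
= 47012.5


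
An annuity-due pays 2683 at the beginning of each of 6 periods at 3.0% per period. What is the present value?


PV_due = PMT * (1-(1+i)^(-n))/i * (1+i)
PV_immediate = 14534.3246
PV_due = 14534.3246 * 1.03
= 14970.3544


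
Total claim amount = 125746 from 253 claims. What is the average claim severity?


severity = total / number
= 125746 / 253
= 497.0198


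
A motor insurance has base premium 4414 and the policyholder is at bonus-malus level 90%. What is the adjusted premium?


adjusted = base * BM_level / 100
= 4414 * 90 / 100
= 4414 * 0.9
= 3972.6


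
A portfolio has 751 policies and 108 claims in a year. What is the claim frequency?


frequency = claims / policies
= 108 / 751
= 0.1438


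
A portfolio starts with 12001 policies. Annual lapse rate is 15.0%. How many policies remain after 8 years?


remaining = initial * (1 - lapse)^years
= 12001 * (1 - 0.15)^8
= 12001 * 0.272491
= 3270.1588


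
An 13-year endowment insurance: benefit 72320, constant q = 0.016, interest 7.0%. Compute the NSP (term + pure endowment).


Term component = 8927.7104
Pure endowment = 13_p_x * v^13 * benefit = 0.810842 * 0.414964 * 72320 = 24333.5564
NSP = 33261.2669


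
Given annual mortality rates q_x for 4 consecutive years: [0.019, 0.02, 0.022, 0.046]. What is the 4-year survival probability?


p_k = 1 - q_k for each year
Survival = product of (1 - q_k)
= 0.981 * 0.98 * 0.978 * 0.954
= 0.897


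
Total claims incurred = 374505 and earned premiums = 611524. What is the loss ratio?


Loss ratio = claims / premiums
= 374505 / 611524
= 0.6124


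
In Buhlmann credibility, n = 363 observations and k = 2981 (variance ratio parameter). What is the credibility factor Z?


Z = n / (n + k)
= 363 / (363 + 2981)
= 363 / 3344
= 0.1086


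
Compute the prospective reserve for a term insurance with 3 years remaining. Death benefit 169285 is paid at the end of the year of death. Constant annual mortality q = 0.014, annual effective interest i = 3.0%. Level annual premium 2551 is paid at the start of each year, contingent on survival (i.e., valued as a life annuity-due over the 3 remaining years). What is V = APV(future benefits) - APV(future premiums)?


v = 1/(1+i) = 0.970874
APV(future benefits) per unit = sum_{k=0}^{2} k_p_x * q * v^(k+1) = 0.03906
APV(future benefits) = 169285 * 0.03906 = 6612.202
Life annuity-due factor ä_{x:3} = sum_{k=0}^{2} k_p_x * v^k = 2.87367
APV(future premiums) = 2551 * 2.87367 = 7330.731
V = 6612.202 - 7330.731
= -718.529


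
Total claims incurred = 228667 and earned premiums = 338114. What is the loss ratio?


Loss ratio = claims / premiums
= 228667 / 338114
= 0.6763


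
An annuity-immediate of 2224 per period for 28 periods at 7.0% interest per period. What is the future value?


FV = PMT * ((1+i)^n - 1) / i
= 2224 * ((1.07)^28 - 1) / 0.07
= 2224 * (6.648838 - 1) / 0.07
= 179471.6646


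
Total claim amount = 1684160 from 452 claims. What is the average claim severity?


severity = total / number
= 1684160 / 452
= 3726.0177


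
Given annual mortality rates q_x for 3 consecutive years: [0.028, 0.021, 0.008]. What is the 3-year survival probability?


p_k = 1 - q_k for each year
Survival = product of (1 - q_k)
= 0.972 * 0.979 * 0.992
= 0.944


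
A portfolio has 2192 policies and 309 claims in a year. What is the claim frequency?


frequency = claims / policies
= 309 / 2192
= 0.141


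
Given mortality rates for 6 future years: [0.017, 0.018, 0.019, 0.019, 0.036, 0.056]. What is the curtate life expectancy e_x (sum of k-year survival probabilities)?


e_x = sum_{k=1}^{n} k_p_x
k_p_x values:
  1_p_x = 0.983
  2_p_x = 0.965306
  3_p_x = 0.946965
  4_p_x = 0.928973
  5_p_x = 0.89553
  6_p_x = 0.84538
e_x = 5.5652


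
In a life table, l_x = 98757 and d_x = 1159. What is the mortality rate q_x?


q_x = d_x / l_x
= 1159 / 98757
= 0.0117


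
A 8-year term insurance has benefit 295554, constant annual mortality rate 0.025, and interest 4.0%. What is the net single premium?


NSP = benefit * sum_{k=0}^{n-1} k_p_x * q * v^(k+1)
With constant q=0.025, v=0.961538
Sum = 0.155108
NSP = 295554 * 0.155108
= 45842.7587


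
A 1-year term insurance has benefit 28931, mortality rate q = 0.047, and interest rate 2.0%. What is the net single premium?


NSP = benefit * q * v
v = 1/(1+i) = 0.980392
NSP = 28931 * 0.047 * 0.980392
= 1333.0951


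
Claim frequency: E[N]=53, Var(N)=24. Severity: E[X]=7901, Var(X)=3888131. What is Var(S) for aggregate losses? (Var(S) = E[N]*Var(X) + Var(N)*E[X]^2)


Var(S) = E[N]*Var(X) + Var(N)*E[X]^2
= 53*3888131 + 24*7901^2
= 206070943 + 1498219224
= 1.7043e+09


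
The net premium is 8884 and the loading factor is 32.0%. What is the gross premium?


Gross = net * (1 + loading)
= 8884 * (1 + 0.32)
= 8884 * 1.32
= 11726.88


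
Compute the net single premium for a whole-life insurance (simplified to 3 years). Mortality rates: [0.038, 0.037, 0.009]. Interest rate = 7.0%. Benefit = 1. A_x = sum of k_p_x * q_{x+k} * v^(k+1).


v = 0.934579
Year 0: k_p_x=1.0, q=0.038, term=0.035514
Year 1: k_p_x=0.962, q=0.037, term=0.031089
Year 2: k_p_x=0.926406, q=0.009, term=0.006806
A_x = 0.0734


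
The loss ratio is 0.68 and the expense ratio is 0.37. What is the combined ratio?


Combined ratio = loss ratio + expense ratio
= 0.68 + 0.37
= 1.05


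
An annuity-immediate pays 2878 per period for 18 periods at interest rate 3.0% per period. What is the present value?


PV = PMT * (1 - (1+i)^(-n)) / i
= 2878 * (1 - (1+0.03)^(-18)) / 0.03
= 2878 * (1 - 0.587395) / 0.03
= 2878 * 13.753513
= 39582.6106


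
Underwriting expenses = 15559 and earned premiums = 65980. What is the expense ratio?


Expense ratio = expenses / premiums
= 15559 / 65980
= 0.2358


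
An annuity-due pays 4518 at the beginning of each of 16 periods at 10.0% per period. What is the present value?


PV_due = PMT * (1-(1+i)^(-n))/i * (1+i)
PV_immediate = 35347.5156
PV_due = 35347.5156 * 1.1
= 38882.2672


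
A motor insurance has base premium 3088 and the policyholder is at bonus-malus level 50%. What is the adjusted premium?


adjusted = base * BM_level / 100
= 3088 * 50 / 100
= 3088 * 0.5
= 1544.0


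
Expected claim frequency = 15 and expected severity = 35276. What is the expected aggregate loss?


E[S] = E[N] * E[X]
= 15 * 35276
= 529140


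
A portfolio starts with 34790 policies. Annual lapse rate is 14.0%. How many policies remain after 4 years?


remaining = initial * (1 - lapse)^years
= 34790 * (1 - 0.14)^4
= 34790 * 0.547008
= 19030.4139


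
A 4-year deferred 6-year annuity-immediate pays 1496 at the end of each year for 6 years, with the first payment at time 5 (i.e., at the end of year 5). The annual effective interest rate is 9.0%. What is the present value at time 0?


PV at time 4 of the 6-year annuity-immediate:
a_n = 1496 * (1-(1+0.09)^(-6))/0.09 = 6710.9342
Discount back 4 years to time 0:
PV = 6710.9342 * (1+0.09)^(-4)
= 6710.9342 * 0.708425
= 4754.195


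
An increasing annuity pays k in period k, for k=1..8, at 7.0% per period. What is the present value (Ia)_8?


(Ia)_n = sum_{k=1}^{n} k * v^k, v = 1/(1+i)
v = 0.934579
Sum computed term by term:
(Ia)_8 = 24.7602


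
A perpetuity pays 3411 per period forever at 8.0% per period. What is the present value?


PV = PMT / i
= 3411 / 0.08
= 42637.5


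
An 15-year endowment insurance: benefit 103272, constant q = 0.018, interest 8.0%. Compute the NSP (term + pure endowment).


Term component = 14414.8301
Pure endowment = 15_p_x * v^15 * benefit = 0.761504 * 0.315242 * 103272 = 24791.2584
NSP = 39206.0885


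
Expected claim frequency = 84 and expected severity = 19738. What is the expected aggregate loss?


E[S] = E[N] * E[X]
= 84 * 19738
= 1.6580e+06


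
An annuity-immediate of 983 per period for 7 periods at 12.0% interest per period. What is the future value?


FV = PMT * ((1+i)^n - 1) / i
= 983 * ((1.12)^7 - 1) / 0.12
= 983 * (2.210681 - 1) / 0.12
= 9917.4985


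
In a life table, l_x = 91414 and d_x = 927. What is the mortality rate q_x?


q_x = d_x / l_x
= 927 / 91414
= 0.0101


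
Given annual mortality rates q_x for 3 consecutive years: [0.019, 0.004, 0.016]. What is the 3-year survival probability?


p_k = 1 - q_k for each year
Survival = product of (1 - q_k)
= 0.981 * 0.996 * 0.984
= 0.9614


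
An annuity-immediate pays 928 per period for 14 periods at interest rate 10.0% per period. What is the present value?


PV = PMT * (1 - (1+i)^(-n)) / i
= 928 * (1 - (1+0.1)^(-14)) / 0.1
= 928 * (1 - 0.263331) / 0.1
= 928 * 7.366687
= 6836.286


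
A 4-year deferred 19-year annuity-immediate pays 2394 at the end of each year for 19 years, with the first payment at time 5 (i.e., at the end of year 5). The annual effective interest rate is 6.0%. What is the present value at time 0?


PV at time 4 of the 19-year annuity-immediate:
a_n = 2394 * (1-(1+0.06)^(-19))/0.06 = 26712.5309
Discount back 4 years to time 0:
PV = 26712.5309 * (1+0.06)^(-4)
= 26712.5309 * 0.792094
= 21158.8264


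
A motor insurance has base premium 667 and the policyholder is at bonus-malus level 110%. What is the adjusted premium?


adjusted = base * BM_level / 100
= 667 * 110 / 100
= 667 * 1.1
= 733.7


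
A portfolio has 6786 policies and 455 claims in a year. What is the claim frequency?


frequency = claims / policies
= 455 / 6786
= 0.067


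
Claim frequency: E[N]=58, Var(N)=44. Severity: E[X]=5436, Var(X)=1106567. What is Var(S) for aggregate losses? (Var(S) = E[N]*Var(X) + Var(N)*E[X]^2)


Var(S) = E[N]*Var(X) + Var(N)*E[X]^2
= 58*1106567 + 44*5436^2
= 64180886 + 1300204224
= 1.3644e+09


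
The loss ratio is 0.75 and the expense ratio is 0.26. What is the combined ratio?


Combined ratio = loss ratio + expense ratio
= 0.75 + 0.26
= 1.01


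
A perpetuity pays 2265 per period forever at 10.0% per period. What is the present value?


PV = PMT / i
= 2265 / 0.1
= 22650.0


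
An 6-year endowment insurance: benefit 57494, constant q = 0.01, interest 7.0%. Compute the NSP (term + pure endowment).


Term component = 2678.1569
Pure endowment = 6_p_x * v^6 * benefit = 0.94148 * 0.666342 * 57494 = 36068.7446
NSP = 38746.9015


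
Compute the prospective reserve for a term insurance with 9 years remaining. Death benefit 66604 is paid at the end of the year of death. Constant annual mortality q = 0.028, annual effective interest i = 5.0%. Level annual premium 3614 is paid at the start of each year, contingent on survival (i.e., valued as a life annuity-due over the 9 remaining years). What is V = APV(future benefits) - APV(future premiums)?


v = 1/(1+i) = 0.952381
APV(future benefits) per unit = sum_{k=0}^{8} k_p_x * q * v^(k+1) = 0.179767
APV(future benefits) = 66604 * 0.179767 = 11973.1935
Life annuity-due factor ä_{x:9} = sum_{k=0}^{8} k_p_x * v^k = 6.741258
APV(future premiums) = 3614 * 6.741258 = 24362.9069
V = 11973.1935 - 24362.9069
= -12389.7134


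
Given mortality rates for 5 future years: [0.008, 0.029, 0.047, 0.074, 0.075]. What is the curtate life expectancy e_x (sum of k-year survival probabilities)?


e_x = sum_{k=1}^{n} k_p_x
k_p_x values:
  1_p_x = 0.992
  2_p_x = 0.963232
  3_p_x = 0.91796
  4_p_x = 0.850031
  5_p_x = 0.786279
e_x = 4.5095


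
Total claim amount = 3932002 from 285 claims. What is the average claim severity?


severity = total / number
= 3932002 / 285
= 13796.4982


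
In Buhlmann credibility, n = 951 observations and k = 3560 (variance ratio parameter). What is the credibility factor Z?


Z = n / (n + k)
= 951 / (951 + 3560)
= 951 / 4511
= 0.2108


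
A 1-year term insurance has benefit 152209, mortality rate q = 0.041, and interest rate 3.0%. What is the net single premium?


NSP = benefit * q * v
v = 1/(1+i) = 0.970874
NSP = 152209 * 0.041 * 0.970874
= 6058.8049


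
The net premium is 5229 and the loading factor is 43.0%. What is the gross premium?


Gross = net * (1 + loading)
= 5229 * (1 + 0.43)
= 5229 * 1.43
= 7477.47


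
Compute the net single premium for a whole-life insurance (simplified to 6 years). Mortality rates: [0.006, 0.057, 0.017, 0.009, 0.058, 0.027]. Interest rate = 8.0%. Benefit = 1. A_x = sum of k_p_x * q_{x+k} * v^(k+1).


v = 0.925926
Year 0: k_p_x=1.0, q=0.006, term=0.005556
Year 1: k_p_x=0.994, q=0.057, term=0.048575
Year 2: k_p_x=0.937342, q=0.017, term=0.01265
Year 3: k_p_x=0.921407, q=0.009, term=0.006095
Year 4: k_p_x=0.913115, q=0.058, term=0.036044
Year 5: k_p_x=0.860154, q=0.027, term=0.014635
A_x = 0.1236


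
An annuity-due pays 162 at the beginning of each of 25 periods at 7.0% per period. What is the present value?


PV_due = PMT * (1-(1+i)^(-n))/i * (1+i)
PV_immediate = 1887.8805
PV_due = 1887.8805 * 1.07
= 2020.0321


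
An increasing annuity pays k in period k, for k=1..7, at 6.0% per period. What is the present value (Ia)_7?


(Ia)_n = sum_{k=1}^{n} k * v^k, v = 1/(1+i)
v = 0.943396
Sum computed term by term:
(Ia)_7 = 21.0321


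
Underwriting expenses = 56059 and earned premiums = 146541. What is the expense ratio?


Expense ratio = expenses / premiums
= 56059 / 146541
= 0.3825


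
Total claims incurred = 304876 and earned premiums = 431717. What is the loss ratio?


Loss ratio = claims / premiums
= 304876 / 431717
= 0.7062


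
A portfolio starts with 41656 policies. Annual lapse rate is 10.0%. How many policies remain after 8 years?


remaining = initial * (1 - lapse)^years
= 41656 * (1 - 0.1)^8
= 41656 * 0.430467
= 17931.5421


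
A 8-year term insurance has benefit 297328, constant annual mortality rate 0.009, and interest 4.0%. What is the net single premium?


NSP = benefit * sum_{k=0}^{n-1} k_p_x * q * v^(k+1)
With constant q=0.009, v=0.961538
Sum = 0.058829
NSP = 297328 * 0.058829
= 17491.5394


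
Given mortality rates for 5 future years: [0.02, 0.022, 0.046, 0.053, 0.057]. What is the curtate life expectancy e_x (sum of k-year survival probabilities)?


e_x = sum_{k=1}^{n} k_p_x
k_p_x values:
  1_p_x = 0.98
  2_p_x = 0.95844
  3_p_x = 0.914352
  4_p_x = 0.865891
  5_p_x = 0.816535
e_x = 4.5352


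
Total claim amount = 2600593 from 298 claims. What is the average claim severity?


severity = total / number
= 2600593 / 298
= 8726.8221


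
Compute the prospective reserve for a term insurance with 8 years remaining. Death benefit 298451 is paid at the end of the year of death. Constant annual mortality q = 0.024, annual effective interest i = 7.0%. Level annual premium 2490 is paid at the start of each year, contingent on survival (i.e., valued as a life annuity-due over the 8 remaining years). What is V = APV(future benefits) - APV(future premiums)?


v = 1/(1+i) = 0.934579
APV(future benefits) per unit = sum_{k=0}^{7} k_p_x * q * v^(k+1) = 0.132967
APV(future benefits) = 298451 * 0.132967 = 39684.1252
Life annuity-due factor ä_{x:8} = sum_{k=0}^{7} k_p_x * v^k = 5.928111
APV(future premiums) = 2490 * 5.928111 = 14760.9958
V = 39684.1252 - 14760.9958
= 24923.1294


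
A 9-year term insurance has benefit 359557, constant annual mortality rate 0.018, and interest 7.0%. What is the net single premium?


NSP = benefit * sum_{k=0}^{n-1} k_p_x * q * v^(k+1)
With constant q=0.018, v=0.934579
Sum = 0.110066
NSP = 359557 * 0.110066
= 39574.8563


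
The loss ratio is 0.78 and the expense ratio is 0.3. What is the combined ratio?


Combined ratio = loss ratio + expense ratio
= 0.78 + 0.3
= 1.08


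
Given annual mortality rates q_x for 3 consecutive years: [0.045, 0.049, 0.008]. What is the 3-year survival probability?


p_k = 1 - q_k for each year
Survival = product of (1 - q_k)
= 0.955 * 0.951 * 0.992
= 0.9009


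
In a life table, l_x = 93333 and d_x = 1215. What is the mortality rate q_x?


q_x = d_x / l_x
= 1215 / 93333
= 0.013


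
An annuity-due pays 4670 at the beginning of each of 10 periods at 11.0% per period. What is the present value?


PV_due = PMT * (1-(1+i)^(-n))/i * (1+i)
PV_immediate = 27502.7135
PV_due = 27502.7135 * 1.11
= 30528.012


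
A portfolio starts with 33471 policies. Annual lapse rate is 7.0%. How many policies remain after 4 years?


remaining = initial * (1 - lapse)^years
= 33471 * (1 - 0.07)^4
= 33471 * 0.748052
= 25038.0488


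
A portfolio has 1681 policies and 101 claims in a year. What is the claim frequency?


frequency = claims / policies
= 101 / 1681
= 0.0601


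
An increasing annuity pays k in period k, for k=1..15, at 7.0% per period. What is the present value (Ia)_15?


(Ia)_n = sum_{k=1}^{n} k * v^k, v = 1/(1+i)
v = 0.934579
Sum computed term by term:
(Ia)_15 = 61.554
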